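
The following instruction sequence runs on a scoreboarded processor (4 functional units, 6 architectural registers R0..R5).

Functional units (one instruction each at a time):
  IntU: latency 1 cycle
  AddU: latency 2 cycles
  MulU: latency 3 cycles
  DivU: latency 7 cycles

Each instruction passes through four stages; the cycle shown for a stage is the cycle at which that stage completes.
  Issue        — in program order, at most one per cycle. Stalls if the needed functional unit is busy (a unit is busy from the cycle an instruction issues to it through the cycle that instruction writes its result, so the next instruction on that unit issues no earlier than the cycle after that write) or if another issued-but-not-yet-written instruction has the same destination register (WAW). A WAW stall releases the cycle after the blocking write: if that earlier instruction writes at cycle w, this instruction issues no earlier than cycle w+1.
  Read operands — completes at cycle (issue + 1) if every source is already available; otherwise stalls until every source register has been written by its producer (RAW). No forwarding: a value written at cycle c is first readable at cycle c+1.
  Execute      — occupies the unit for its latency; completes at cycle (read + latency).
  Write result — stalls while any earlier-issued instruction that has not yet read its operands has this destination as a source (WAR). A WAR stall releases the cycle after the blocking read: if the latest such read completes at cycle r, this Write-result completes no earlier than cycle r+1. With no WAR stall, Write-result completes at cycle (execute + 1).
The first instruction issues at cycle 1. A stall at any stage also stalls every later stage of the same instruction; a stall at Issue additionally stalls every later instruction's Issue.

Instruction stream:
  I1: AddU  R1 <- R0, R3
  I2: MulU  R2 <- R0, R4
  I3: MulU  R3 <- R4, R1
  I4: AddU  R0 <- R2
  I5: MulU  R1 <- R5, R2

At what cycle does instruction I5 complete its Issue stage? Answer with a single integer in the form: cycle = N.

cycle = 14

  I1 | 1 | 2 | 4 | 5
  I2 | 2 | 3 | 6 | 7
  I3 | 8 | 9 | 12 | 13   struct: MulU busy until I2 writes@7
  I4 | 9 | 10 | 12 | 13
  I5 | 14 | 15 | 18 | 19   struct: MulU busy until I3 writes@13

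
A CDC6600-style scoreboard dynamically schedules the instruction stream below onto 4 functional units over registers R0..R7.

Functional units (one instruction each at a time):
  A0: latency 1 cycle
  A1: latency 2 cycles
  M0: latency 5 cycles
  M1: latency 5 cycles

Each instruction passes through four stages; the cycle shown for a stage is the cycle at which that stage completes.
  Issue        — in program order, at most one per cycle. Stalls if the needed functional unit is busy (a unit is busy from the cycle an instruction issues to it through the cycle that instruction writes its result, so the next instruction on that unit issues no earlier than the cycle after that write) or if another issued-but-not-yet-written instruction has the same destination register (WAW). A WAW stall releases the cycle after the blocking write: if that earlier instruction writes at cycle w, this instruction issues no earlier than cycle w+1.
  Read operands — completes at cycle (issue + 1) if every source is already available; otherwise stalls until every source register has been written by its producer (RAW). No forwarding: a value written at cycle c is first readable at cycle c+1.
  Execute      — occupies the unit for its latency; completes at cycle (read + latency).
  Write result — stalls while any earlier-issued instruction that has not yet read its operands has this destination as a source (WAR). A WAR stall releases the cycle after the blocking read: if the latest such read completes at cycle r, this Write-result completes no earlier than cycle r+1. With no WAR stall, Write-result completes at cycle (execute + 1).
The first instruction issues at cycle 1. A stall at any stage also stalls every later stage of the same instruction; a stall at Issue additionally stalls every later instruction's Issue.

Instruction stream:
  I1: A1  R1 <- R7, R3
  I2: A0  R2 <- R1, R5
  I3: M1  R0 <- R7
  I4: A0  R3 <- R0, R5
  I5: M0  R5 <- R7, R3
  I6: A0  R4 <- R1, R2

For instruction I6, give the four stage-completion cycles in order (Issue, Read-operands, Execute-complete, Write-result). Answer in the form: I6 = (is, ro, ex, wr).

cycle 1: I1→A1
cycle 2: I1 RO · I2→A0
cycle 3: I3→M1
cycle 4: I1 EX · I3 RO
cycle 5: I1 WR R1
cycle 6: I2 RO
cycle 7: I2 EX
cycle 8: I2 WR R2
cycle 9: I3 EX · I4→A0
cycle 10: I3 WR R0 · I5→M0
cycle 11: I4 RO
cycle 12: I4 EX
cycle 13: I4 WR R3
cycle 14: I5 RO · I6→A0
cycle 15: I6 RO
cycle 16: I6 EX
cycle 17: I6 WR R4
cycle 19: I5 EX
cycle 20: I5 WR R5

I6 = (14, 15, 16, 17)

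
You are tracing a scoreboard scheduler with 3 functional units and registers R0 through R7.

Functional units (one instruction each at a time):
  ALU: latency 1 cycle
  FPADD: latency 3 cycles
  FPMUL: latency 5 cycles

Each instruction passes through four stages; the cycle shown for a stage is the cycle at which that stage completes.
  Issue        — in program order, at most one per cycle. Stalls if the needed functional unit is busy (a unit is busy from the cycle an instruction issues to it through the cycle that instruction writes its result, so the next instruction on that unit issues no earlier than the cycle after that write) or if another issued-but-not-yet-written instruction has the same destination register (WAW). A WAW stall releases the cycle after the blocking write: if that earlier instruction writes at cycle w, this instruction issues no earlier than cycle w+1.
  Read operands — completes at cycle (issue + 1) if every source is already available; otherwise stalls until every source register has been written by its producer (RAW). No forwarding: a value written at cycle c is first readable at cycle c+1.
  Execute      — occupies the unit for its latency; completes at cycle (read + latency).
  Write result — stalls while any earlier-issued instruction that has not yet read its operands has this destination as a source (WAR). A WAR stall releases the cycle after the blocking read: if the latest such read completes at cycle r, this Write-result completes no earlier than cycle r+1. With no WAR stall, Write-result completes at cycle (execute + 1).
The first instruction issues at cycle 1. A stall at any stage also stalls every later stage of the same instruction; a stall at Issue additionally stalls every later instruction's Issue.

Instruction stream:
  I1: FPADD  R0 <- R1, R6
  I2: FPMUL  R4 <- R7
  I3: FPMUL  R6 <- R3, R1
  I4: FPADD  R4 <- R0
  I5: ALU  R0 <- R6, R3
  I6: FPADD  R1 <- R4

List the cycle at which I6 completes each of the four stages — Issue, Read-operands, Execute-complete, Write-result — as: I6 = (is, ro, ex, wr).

c1: issue I1 (FPADD)
c2: I1 read-ops; issue I2 (FPMUL)
c3: I2 read-ops
c5: I1 finished on FPADD
c6: I1→R0
c8: I2 finished on FPMUL
c9: I2→R4
c10: issue I3 (FPMUL)
c11: I3 read-ops; issue I4 (FPADD)
c12: I4 read-ops; issue I5 (ALU)
c15: I4 finished on FPADD
c16: I3 finished on FPMUL; I4→R4
c17: I3→R6; issue I6 (FPADD)
c18: I5 read-ops; I6 read-ops
c19: I5 finished on ALU
c20: I5→R0
c21: I6 finished on FPADD
c22: I6→R1

I6 = (17, 18, 21, 22)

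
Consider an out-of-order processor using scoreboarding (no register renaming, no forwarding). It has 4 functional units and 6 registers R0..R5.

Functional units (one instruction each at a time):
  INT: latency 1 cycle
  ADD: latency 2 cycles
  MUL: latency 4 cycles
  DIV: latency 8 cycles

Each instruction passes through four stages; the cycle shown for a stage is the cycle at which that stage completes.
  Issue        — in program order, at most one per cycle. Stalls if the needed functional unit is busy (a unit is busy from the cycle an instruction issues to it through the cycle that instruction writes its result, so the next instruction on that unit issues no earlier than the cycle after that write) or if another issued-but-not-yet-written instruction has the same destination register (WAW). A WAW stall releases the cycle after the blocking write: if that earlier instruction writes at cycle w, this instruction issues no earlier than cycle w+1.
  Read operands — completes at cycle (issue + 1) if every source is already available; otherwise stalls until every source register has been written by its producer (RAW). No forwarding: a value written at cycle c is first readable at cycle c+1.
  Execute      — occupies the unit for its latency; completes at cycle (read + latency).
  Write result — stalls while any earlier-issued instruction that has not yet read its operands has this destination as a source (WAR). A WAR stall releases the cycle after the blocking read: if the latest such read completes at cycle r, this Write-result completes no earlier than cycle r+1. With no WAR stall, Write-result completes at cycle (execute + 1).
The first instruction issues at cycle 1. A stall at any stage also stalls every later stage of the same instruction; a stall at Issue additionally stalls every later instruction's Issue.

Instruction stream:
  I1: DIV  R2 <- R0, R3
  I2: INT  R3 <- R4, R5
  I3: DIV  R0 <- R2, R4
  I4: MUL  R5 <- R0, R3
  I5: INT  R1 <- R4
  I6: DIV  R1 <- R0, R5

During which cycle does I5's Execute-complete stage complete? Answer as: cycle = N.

c1: I1→DIV
c2: I1 RO; I2→INT
c3: I2 RO
c4: I2 EX
c5: I2 WR R3
c10: I1 EX
c11: I1 WR R2
c12: I3→DIV
c13: I3 RO; I4→MUL
c14: I5→INT
c15: I5 RO
c16: I5 EX
c17: I5 WR R1
c21: I3 EX
c22: I3 WR R0
c23: I4 RO; I6→DIV
c27: I4 EX
c28: I4 WR R5
c29: I6 RO
c37: I6 EX
c38: I6 WR R1

cycle = 16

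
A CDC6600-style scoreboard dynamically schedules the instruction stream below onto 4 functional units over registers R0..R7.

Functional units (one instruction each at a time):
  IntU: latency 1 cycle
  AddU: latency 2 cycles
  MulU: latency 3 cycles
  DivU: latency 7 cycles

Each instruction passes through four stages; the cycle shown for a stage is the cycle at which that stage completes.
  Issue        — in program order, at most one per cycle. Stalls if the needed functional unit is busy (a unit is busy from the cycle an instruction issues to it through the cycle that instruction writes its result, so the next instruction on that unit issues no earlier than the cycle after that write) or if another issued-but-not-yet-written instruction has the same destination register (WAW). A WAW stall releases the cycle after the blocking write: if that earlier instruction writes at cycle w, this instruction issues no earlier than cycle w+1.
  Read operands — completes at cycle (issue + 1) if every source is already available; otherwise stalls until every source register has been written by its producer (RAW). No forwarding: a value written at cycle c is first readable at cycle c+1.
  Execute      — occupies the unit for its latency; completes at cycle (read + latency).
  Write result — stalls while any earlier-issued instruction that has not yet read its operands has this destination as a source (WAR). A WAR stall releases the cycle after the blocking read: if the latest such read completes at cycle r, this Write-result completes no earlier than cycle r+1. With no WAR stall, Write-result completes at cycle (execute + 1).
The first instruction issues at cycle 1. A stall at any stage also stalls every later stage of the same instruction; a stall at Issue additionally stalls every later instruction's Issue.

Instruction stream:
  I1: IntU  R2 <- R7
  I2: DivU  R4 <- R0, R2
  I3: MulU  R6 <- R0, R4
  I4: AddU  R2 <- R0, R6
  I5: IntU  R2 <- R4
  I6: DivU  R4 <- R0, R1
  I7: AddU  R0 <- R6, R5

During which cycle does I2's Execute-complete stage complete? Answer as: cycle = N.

cycle = 12

I1  is:1  ro:2  ex:3  wr:4
I2  is:2  ro:5  ex:12  wr:13  — RAW R2: wait I1 write@4
I3  is:3  ro:14  ex:17  wr:18  — RAW R4: wait I2 write@13
I4  is:5  ro:19  ex:21  wr:22  — WAW R2: wait I1 write@4, RAW R6: wait I3 write@18
I5  is:23  ro:24  ex:25  wr:26  — WAW R2: wait I4 write@22
I6  is:24  ro:25  ex:32  wr:33
I7  is:25  ro:26  ex:28  wr:29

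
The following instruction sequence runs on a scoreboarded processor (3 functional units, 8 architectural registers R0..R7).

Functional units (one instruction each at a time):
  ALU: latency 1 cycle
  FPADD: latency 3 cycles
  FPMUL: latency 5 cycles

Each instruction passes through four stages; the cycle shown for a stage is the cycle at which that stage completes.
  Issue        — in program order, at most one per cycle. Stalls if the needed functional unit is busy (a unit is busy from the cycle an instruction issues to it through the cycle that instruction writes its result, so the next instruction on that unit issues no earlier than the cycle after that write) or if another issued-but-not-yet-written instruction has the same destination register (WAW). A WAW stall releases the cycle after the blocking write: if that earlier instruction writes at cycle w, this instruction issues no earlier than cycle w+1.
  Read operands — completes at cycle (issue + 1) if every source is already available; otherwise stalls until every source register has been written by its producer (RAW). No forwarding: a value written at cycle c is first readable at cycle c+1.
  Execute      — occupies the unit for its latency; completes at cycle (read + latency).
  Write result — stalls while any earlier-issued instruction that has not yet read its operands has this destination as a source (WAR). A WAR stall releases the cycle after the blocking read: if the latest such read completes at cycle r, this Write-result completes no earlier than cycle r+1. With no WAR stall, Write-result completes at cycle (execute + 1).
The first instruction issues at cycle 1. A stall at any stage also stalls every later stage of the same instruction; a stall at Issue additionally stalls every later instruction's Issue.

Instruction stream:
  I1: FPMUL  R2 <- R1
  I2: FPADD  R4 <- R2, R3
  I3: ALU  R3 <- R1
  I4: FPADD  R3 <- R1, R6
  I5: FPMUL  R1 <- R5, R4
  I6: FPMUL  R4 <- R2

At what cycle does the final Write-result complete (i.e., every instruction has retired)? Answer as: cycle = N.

1) issue 1, read 2, done 7, write 8
2) issue 2, read 9, done 12, write 13  <RAW R2: wait I1 write@8>
3) issue 3, read 4, done 5, write 10  <WAR R3: wait I2 read@9>
4) issue 14, read 15, done 18, write 19  <struct: FPADD busy until I2 writes@13>
5) issue 15, read 16, done 21, write 22
6) issue 23, read 24, done 29, write 30  <struct: FPMUL busy until I5 writes@22>

cycle = 30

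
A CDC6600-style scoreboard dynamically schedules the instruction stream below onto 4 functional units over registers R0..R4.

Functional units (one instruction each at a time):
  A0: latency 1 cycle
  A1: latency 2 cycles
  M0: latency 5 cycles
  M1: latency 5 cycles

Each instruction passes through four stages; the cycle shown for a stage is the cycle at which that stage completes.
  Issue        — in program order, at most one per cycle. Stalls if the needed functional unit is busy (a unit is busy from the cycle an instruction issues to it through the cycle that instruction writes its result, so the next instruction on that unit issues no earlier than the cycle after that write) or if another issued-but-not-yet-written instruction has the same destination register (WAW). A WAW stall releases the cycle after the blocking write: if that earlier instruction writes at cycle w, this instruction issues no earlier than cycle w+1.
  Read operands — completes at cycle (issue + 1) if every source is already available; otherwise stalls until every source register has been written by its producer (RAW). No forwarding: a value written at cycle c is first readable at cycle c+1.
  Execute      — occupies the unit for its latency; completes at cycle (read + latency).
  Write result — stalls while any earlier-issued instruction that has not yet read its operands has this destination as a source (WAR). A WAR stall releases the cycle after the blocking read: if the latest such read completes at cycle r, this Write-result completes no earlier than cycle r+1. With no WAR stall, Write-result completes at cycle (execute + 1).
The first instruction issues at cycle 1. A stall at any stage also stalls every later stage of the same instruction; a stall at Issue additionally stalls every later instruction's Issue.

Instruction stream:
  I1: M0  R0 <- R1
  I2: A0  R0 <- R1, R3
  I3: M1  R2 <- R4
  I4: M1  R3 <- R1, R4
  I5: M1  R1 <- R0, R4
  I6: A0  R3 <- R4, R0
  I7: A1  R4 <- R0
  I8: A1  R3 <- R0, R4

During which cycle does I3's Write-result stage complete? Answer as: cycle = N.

cycle = 17

cycle 1: I1 dispatched to M0
cycle 2: I1 operands ready
cycle 7: I1 complete
cycle 8: R0←I1
cycle 9: I2 dispatched to A0
cycle 10: I2 operands ready · I3 dispatched to M1
cycle 11: I2 complete · I3 operands ready
cycle 12: R0←I2
cycle 16: I3 complete
cycle 17: R2←I3
cycle 18: I4 dispatched to M1
cycle 19: I4 operands ready
cycle 24: I4 complete
cycle 25: R3←I4
cycle 26: I5 dispatched to M1
cycle 27: I5 operands ready · I6 dispatched to A0
cycle 28: I6 operands ready · I7 dispatched to A1
cycle 29: I6 complete · I7 operands ready
cycle 30: R3←I6
cycle 31: I7 complete
cycle 32: I5 complete · R4←I7
cycle 33: R1←I5 · I8 dispatched to A1
cycle 34: I8 operands ready
cycle 36: I8 complete
cycle 37: R3←I8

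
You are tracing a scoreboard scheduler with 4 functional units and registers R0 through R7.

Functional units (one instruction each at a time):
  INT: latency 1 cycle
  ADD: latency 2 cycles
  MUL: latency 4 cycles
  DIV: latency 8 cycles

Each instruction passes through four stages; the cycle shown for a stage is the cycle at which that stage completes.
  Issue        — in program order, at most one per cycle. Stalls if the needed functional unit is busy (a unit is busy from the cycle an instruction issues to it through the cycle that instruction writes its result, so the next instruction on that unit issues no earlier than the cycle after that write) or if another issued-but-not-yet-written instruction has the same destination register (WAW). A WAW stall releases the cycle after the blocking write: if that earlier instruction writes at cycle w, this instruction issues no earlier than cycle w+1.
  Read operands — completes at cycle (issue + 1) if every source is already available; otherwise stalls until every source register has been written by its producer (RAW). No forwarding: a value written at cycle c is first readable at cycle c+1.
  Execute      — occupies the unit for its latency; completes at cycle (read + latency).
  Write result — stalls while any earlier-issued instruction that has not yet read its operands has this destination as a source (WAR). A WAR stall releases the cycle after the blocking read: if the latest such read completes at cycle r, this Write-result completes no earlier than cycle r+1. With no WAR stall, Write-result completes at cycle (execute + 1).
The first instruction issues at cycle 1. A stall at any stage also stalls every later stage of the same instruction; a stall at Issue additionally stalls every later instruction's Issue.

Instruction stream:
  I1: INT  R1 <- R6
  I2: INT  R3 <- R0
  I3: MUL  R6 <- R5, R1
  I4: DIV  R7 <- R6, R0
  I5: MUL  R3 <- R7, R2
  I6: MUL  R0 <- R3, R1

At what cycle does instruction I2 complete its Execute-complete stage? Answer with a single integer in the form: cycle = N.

cycle = 7

c1: I1→INT
c2: I1 RO
c3: I1 EX
c4: I1 WR R1
c5: I2→INT
c6: I2 RO; I3→MUL
c7: I2 EX; I3 RO; I4→DIV
c8: I2 WR R3
c11: I3 EX
c12: I3 WR R6
c13: I4 RO; I5→MUL
c21: I4 EX
c22: I4 WR R7
c23: I5 RO
c27: I5 EX
c28: I5 WR R3
c29: I6→MUL
c30: I6 RO
c34: I6 EX
c35: I6 WR R0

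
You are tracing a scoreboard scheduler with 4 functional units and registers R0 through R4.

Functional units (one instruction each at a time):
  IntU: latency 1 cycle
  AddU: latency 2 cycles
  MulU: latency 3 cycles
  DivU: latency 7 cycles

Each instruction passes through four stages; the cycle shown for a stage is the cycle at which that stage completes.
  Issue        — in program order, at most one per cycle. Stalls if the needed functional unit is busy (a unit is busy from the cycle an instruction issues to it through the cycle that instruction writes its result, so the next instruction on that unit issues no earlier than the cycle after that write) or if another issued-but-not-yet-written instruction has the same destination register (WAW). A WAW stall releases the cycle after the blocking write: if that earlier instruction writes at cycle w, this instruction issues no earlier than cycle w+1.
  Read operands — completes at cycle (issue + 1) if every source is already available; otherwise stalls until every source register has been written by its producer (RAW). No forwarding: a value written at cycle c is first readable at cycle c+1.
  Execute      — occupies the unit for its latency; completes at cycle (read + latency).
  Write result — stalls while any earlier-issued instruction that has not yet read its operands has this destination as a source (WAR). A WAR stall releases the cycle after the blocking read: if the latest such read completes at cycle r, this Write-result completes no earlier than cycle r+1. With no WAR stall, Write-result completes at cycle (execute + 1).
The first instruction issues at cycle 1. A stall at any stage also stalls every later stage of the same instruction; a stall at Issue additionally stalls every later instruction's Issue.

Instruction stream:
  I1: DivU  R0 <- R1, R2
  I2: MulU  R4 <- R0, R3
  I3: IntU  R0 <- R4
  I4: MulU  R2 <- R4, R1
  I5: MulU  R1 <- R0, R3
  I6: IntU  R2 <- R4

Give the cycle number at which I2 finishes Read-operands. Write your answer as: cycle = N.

cycle = 11

cycle 1: I1 issues→DivU
cycle 2: I1 reads | I2 issues→MulU
cycle 9: I1 exec-done
cycle 10: I1 writes R0
cycle 11: I2 reads | I3 issues→IntU
cycle 14: I2 exec-done
cycle 15: I2 writes R4
cycle 16: I3 reads | I4 issues→MulU
cycle 17: I3 exec-done | I4 reads
cycle 18: I3 writes R0
cycle 20: I4 exec-done
cycle 21: I4 writes R2
cycle 22: I5 issues→MulU
cycle 23: I5 reads | I6 issues→IntU
cycle 24: I6 reads
cycle 25: I6 exec-done
cycle 26: I5 exec-done | I6 writes R2
cycle 27: I5 writes R1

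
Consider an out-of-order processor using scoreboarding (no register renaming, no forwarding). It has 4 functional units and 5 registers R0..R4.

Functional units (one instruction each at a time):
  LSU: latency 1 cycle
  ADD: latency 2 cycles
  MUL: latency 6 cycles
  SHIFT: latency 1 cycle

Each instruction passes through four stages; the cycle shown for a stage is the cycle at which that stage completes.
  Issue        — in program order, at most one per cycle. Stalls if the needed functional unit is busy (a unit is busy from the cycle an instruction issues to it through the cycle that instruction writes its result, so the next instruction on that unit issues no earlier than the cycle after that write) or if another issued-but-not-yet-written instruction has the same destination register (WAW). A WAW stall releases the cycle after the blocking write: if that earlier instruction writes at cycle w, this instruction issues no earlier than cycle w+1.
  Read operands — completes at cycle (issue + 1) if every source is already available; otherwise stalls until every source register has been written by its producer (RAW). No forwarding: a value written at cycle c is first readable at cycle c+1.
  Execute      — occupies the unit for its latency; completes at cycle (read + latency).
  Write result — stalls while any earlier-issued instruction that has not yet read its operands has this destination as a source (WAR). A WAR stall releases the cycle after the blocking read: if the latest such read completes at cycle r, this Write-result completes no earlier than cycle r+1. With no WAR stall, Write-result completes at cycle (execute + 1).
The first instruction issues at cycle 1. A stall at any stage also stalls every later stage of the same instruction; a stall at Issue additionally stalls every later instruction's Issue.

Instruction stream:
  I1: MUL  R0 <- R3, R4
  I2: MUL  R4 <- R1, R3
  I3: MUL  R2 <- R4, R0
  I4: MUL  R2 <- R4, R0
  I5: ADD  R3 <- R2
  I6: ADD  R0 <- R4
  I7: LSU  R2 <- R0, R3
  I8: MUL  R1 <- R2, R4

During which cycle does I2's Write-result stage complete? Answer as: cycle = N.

I1: IS=1 RO=2 EX=8 WR=9
I2: IS=10 RO=11 EX=17 WR=18  [struct: MUL busy until I1 writes@9]
I3: IS=19 RO=20 EX=26 WR=27  [struct: MUL busy until I2 writes@18]
I4: IS=28 RO=29 EX=35 WR=36  [struct: MUL busy until I3 writes@27]
I5: IS=29 RO=37 EX=39 WR=40  [RAW R2: wait I4 write@36]
I6: IS=41 RO=42 EX=44 WR=45  [struct: ADD busy until I5 writes@40]
I7: IS=42 RO=46 EX=47 WR=48  [RAW R0: wait I6 write@45]
I8: IS=43 RO=49 EX=55 WR=56  [RAW R2: wait I7 write@48]

cycle = 18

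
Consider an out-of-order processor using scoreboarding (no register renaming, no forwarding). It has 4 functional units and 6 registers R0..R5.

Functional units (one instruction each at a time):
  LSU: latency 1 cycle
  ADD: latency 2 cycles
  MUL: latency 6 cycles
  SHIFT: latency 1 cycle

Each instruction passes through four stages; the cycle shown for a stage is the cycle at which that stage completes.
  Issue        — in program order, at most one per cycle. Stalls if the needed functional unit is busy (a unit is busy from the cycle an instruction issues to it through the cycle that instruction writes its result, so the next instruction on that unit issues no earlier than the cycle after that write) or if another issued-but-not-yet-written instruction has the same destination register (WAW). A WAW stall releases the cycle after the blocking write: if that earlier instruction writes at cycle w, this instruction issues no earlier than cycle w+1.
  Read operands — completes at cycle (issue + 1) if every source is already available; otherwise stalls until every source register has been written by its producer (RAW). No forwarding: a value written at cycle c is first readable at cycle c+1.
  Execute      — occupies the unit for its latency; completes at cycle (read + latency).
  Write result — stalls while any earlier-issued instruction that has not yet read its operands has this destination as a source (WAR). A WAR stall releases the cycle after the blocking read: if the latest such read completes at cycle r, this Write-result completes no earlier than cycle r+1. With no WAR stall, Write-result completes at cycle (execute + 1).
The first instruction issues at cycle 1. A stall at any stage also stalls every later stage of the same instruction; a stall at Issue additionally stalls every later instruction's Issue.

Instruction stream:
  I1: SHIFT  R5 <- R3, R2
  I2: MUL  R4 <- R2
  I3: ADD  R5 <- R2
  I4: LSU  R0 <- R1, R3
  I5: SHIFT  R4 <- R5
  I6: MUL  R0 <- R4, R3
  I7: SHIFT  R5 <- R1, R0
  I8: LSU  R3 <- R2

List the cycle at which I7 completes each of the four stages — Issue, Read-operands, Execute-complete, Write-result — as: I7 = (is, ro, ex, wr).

t=1  I1 issues→SHIFT
t=2  I1 reads, I2 issues→MUL
t=3  I1 exec-done, I2 reads
t=4  I1 writes R5
t=5  I3 issues→ADD
t=6  I3 reads, I4 issues→LSU
t=7  I4 reads
t=8  I3 exec-done, I4 exec-done
t=9  I2 exec-done, I3 writes R5, I4 writes R0
t=10  I2 writes R4
t=11  I5 issues→SHIFT
t=12  I5 reads, I6 issues→MUL
t=13  I5 exec-done
t=14  I5 writes R4
t=15  I6 reads, I7 issues→SHIFT
t=16  I8 issues→LSU
t=17  I8 reads
t=18  I8 exec-done
t=19  I8 writes R3
t=21  I6 exec-done
t=22  I6 writes R0
t=23  I7 reads
t=24  I7 exec-done
t=25  I7 writes R5

I7 = (15, 23, 24, 25)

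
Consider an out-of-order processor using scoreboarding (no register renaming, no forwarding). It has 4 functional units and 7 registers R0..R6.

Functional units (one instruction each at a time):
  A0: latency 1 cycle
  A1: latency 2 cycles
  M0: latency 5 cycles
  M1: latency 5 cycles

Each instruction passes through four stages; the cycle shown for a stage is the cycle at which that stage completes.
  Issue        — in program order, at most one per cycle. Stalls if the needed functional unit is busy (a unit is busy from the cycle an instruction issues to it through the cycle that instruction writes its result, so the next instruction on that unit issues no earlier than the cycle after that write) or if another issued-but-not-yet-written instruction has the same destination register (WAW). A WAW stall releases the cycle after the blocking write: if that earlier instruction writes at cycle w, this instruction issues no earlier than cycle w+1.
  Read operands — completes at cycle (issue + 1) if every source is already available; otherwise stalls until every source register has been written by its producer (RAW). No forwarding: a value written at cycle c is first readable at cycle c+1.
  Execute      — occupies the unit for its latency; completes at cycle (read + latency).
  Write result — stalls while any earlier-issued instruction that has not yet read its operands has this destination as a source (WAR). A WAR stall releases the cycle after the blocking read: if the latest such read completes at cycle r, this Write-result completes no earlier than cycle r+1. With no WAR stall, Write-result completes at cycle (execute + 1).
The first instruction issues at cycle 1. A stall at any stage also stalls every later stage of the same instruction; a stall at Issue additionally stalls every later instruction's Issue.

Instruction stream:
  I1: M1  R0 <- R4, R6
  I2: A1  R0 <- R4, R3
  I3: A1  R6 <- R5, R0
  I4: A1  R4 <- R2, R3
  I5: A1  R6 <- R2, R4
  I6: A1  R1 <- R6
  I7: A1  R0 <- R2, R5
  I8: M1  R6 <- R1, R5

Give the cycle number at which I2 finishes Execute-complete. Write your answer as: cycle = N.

cycle = 12

[1] issue I1 (M1)
[2] I1 read-ops
[7] I1 finished on M1
[8] I1→R0
[9] issue I2 (A1)
[10] I2 read-ops
[12] I2 finished on A1
[13] I2→R0
[14] issue I3 (A1)
[15] I3 read-ops
[17] I3 finished on A1
[18] I3→R6
[19] issue I4 (A1)
[20] I4 read-ops
[22] I4 finished on A1
[23] I4→R4
[24] issue I5 (A1)
[25] I5 read-ops
[27] I5 finished on A1
[28] I5→R6
[29] issue I6 (A1)
[30] I6 read-ops
[32] I6 finished on A1
[33] I6→R1
[34] issue I7 (A1)
[35] I7 read-ops; issue I8 (M1)
[36] I8 read-ops
[37] I7 finished on A1
[38] I7→R0
[41] I8 finished on M1
[42] I8→R6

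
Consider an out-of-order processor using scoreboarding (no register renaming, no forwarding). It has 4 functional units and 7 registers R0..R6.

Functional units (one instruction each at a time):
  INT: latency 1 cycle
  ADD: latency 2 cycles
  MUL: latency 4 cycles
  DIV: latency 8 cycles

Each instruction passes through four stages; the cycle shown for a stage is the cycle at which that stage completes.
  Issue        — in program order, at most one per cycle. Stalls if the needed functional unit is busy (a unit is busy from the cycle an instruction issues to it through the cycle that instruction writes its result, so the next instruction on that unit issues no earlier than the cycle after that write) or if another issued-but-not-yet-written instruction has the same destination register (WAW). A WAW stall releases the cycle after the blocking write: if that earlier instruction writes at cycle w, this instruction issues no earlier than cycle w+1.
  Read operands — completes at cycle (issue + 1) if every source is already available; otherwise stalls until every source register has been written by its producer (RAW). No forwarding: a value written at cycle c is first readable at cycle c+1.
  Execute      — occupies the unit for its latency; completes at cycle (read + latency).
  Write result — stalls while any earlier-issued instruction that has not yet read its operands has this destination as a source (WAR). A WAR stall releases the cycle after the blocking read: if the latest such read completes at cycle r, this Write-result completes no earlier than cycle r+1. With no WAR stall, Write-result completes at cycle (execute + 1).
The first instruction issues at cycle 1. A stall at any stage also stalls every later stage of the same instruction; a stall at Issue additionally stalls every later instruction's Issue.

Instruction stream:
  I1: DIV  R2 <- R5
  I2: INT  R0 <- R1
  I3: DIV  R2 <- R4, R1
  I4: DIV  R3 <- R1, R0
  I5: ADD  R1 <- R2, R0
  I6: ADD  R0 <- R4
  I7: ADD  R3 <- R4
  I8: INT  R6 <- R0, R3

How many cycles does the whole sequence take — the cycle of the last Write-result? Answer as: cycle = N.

I1  is:1  ro:2  ex:10  wr:11
I2  is:2  ro:3  ex:4  wr:5
I3  is:12  ro:13  ex:21  wr:22  — struct: DIV busy until I1 writes@11
I4  is:23  ro:24  ex:32  wr:33  — struct: DIV busy until I3 writes@22
I5  is:24  ro:25  ex:27  wr:28
I6  is:29  ro:30  ex:32  wr:33  — struct: ADD busy until I5 writes@28
I7  is:34  ro:35  ex:37  wr:38  — struct: ADD busy until I6 writes@33
I8  is:35  ro:39  ex:40  wr:41  — RAW R3: wait I7 write@38

cycle = 41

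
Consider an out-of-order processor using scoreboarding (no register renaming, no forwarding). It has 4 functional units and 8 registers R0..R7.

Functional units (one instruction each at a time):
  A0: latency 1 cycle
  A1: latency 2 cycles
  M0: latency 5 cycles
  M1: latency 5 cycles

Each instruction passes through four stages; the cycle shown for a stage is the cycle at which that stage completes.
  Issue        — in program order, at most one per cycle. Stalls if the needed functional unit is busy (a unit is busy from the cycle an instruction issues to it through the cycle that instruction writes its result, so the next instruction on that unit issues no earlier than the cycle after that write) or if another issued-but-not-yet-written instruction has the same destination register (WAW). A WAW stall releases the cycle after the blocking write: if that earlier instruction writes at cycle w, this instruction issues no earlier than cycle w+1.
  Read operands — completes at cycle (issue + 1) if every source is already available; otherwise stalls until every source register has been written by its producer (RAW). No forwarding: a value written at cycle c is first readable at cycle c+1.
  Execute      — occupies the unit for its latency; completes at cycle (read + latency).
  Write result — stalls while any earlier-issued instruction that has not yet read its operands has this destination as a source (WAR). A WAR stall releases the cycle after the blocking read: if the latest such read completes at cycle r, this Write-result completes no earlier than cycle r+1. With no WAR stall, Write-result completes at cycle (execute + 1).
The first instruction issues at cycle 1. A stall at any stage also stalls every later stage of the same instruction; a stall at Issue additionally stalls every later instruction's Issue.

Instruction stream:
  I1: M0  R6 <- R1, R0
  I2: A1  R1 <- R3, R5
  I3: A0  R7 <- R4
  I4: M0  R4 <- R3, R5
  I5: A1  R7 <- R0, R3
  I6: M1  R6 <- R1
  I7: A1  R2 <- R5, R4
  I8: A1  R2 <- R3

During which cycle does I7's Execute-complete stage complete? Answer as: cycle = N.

t=1  I1 issues→M0
t=2  I1 reads | I2 issues→A1
t=3  I2 reads | I3 issues→A0
t=4  I3 reads
t=5  I2 exec-done | I3 exec-done
t=6  I2 writes R1 | I3 writes R7
t=7  I1 exec-done
t=8  I1 writes R6
t=9  I4 issues→M0
t=10  I4 reads | I5 issues→A1
t=11  I5 reads | I6 issues→M1
t=12  I6 reads
t=13  I5 exec-done
t=14  I5 writes R7
t=15  I4 exec-done | I7 issues→A1
t=16  I4 writes R4
t=17  I6 exec-done | I7 reads
t=18  I6 writes R6
t=19  I7 exec-done
t=20  I7 writes R2
t=21  I8 issues→A1
t=22  I8 reads
t=24  I8 exec-done
t=25  I8 writes R2

cycle = 19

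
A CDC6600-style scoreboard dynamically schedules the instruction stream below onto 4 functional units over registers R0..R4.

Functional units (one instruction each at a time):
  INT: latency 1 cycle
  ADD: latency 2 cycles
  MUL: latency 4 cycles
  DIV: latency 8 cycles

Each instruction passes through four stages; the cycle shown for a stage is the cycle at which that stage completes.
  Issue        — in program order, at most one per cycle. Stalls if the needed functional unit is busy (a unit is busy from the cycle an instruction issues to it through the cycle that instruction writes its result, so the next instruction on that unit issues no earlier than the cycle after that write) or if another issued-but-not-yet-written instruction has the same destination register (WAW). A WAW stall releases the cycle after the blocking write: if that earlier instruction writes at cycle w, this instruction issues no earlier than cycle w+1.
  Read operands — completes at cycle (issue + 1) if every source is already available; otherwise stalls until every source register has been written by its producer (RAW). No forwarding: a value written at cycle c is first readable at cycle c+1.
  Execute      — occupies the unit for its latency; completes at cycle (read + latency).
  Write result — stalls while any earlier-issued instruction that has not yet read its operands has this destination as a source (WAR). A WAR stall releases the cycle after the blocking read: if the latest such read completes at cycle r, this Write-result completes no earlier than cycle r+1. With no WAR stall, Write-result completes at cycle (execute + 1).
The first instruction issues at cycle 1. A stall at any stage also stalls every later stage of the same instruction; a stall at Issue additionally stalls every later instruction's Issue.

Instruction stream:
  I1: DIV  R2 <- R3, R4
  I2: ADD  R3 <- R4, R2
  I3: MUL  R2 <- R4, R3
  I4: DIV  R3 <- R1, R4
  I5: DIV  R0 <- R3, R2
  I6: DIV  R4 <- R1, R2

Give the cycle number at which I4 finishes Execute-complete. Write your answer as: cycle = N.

c1: I1 issues→DIV
c2: I1 reads; I2 issues→ADD
c10: I1 exec-done
c11: I1 writes R2
c12: I2 reads; I3 issues→MUL
c14: I2 exec-done
c15: I2 writes R3
c16: I3 reads; I4 issues→DIV
c17: I4 reads
c20: I3 exec-done
c21: I3 writes R2
c25: I4 exec-done
c26: I4 writes R3
c27: I5 issues→DIV
c28: I5 reads
c36: I5 exec-done
c37: I5 writes R0
c38: I6 issues→DIV
c39: I6 reads
c47: I6 exec-done
c48: I6 writes R4

cycle = 25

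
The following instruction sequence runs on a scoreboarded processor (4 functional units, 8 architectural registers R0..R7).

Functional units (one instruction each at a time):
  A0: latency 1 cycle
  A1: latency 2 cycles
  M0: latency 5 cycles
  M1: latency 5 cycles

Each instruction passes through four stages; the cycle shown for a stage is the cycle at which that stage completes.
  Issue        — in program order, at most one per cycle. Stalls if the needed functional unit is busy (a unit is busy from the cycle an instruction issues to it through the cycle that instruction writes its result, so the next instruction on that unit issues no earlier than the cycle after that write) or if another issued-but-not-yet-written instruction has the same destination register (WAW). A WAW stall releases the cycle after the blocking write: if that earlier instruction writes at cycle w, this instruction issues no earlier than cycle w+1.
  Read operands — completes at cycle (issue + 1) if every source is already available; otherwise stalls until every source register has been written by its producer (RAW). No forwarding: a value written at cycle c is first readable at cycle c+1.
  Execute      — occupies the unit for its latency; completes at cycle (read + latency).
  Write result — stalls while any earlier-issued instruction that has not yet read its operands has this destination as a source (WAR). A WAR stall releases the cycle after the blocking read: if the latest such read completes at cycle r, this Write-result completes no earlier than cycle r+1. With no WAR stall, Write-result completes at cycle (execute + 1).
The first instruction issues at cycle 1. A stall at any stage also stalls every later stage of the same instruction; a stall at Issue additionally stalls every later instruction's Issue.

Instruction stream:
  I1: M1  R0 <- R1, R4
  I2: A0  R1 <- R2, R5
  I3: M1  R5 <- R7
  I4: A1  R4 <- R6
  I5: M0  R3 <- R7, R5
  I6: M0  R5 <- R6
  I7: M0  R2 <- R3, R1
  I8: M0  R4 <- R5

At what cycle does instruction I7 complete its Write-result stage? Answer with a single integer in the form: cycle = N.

[1] I1→M1
[2] I1 RO · I2→A0
[3] I2 RO
[4] I2 EX
[5] I2 WR R1
[7] I1 EX
[8] I1 WR R0
[9] I3→M1
[10] I3 RO · I4→A1
[11] I4 RO · I5→M0
[13] I4 EX
[14] I4 WR R4
[15] I3 EX
[16] I3 WR R5
[17] I5 RO
[22] I5 EX
[23] I5 WR R3
[24] I6→M0
[25] I6 RO
[30] I6 EX
[31] I6 WR R5
[32] I7→M0
[33] I7 RO
[38] I7 EX
[39] I7 WR R2
[40] I8→M0
[41] I8 RO
[46] I8 EX
[47] I8 WR R4

cycle = 39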